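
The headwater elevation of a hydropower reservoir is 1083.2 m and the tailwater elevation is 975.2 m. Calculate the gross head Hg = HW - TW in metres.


Hg = 1083.2 - 975.2 = 108.0000 m


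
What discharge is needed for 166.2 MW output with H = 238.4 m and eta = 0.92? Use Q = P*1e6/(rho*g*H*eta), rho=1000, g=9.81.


Q = 166.2 * 1e6 / (1000 * 9.81 * 238.4 * 0.92) = 77.2446 m^3/s


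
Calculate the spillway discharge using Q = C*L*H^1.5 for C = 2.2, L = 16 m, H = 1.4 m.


Q = 2.2 * 16 * 1.4^1.5 = 58.3089 m^3/s


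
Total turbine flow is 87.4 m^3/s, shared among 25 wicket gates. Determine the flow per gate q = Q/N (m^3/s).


q = 87.4 / 25 = 3.4960 m^3/s


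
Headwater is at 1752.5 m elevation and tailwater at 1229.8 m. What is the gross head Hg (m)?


Hg = 1752.5 - 1229.8 = 522.7000 m


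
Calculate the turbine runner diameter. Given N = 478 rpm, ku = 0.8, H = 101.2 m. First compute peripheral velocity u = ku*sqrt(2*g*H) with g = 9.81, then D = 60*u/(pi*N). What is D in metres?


u = 0.8 * sqrt(2*9.81*101.2) = 35.6476 m/s
D = 60 * 35.6476 / (pi * 478) = 1.4243 m


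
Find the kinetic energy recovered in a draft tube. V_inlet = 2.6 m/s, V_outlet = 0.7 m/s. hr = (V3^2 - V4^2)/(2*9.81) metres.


hr = (2.6^2 - 0.7^2) / (2*9.81) = 0.3196 m


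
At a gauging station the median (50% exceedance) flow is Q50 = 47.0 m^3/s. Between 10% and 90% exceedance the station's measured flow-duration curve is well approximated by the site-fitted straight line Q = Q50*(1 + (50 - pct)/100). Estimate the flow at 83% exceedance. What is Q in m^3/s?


Q = 47.0 * (1 + (50 - 83)/100) = 31.4900 m^3/s


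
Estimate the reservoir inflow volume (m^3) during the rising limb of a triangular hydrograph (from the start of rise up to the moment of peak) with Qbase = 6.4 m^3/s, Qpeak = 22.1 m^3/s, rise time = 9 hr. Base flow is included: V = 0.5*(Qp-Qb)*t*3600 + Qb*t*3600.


V = 0.5*(22.1 - 6.4)*9*3600 + 6.4*9*3600 = 461700.0000 m^3


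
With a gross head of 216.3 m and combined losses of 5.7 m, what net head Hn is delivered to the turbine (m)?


Hn = 216.3 - 5.7 = 210.6000 m


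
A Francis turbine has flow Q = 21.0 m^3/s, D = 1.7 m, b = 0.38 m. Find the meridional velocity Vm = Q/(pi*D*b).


Vm = 21.0 / (pi * 1.7 * 0.38) = 10.3475 m/s


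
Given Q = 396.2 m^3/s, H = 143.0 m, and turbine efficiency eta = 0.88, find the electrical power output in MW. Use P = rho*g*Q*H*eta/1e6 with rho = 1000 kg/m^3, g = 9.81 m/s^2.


P = 1000 * 9.81 * 396.2 * 143.0 * 0.88 / 1e6 = 489.1051 MW


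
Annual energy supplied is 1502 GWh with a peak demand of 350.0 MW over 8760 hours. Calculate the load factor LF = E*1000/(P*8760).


LF = 1502 * 1000 / (350.0 * 8760) = 0.4899


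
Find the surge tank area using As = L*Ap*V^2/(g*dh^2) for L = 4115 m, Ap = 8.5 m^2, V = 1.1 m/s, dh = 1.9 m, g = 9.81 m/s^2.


As = 4115 * 8.5 * 1.1^2 / (9.81 * 1.9^2) = 1195.0826 m^2


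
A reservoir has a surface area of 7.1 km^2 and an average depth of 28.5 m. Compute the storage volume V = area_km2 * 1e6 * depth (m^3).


V = 7.1 * 1e6 * 28.5 = 2.0235e+08 m^3


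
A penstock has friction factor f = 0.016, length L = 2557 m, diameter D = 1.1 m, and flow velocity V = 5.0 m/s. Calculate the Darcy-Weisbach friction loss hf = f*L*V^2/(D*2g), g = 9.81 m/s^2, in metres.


hf = 0.016 * 2557 * 5.0^2 / (1.1 * 2 * 9.81) = 47.3913 m


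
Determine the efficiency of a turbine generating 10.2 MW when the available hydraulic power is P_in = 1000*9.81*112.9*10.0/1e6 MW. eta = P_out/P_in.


P_in = 1000 * 9.81 * 112.9 * 10.0 / 1e6 = 11.0755 MW
eta = 10.2 / 11.0755 = 0.9210


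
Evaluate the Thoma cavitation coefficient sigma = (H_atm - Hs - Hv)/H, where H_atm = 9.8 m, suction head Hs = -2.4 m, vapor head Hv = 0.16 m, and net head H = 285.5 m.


sigma = (9.8 - (-2.4) - 0.16) / 285.5 = 0.0422


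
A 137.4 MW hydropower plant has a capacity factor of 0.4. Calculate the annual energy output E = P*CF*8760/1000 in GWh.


E = 137.4 * 0.4 * 8760 / 1000 = 481.4496 GWh


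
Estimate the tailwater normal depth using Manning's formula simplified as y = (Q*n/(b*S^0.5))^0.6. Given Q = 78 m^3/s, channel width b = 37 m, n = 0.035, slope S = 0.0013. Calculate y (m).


y = (78 * 0.035 / (37 * 0.0013^0.5))^0.6 = 1.5367 m


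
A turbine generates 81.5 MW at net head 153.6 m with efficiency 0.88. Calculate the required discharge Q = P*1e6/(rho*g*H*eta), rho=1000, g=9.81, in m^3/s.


Q = 81.5 * 1e6 / (1000 * 9.81 * 153.6 * 0.88) = 61.4631 m^3/s


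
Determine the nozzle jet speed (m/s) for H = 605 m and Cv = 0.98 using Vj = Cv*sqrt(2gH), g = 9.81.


Vj = 0.98 * sqrt(2*9.81*605) = 106.7710 m/s


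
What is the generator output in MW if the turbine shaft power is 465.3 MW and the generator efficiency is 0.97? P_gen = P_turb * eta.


P_gen = 465.3 * 0.97 = 451.3410 MW


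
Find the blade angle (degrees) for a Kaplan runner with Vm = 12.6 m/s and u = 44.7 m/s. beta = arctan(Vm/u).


beta = arctan(12.6 / 44.7) = 15.7420 degrees


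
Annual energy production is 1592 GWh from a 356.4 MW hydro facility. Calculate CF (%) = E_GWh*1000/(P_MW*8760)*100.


CF = 1592 * 1000 / (356.4 * 8760) * 100 = 50.9919 %


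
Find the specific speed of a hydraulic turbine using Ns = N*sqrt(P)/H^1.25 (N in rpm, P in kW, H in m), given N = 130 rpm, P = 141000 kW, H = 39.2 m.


Ns = 130 * 141000^0.5 / 39.2^1.25 = 497.6744


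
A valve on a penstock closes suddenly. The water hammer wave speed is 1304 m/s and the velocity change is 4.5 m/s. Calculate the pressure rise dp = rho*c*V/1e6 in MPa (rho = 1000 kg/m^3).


dp = 1000 * 1304 * 4.5 / 1e6 = 5.8680 MPa


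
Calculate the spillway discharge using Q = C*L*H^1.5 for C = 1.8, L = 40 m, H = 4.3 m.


Q = 1.8 * 40 * 4.3^1.5 = 642.0002 m^3/s


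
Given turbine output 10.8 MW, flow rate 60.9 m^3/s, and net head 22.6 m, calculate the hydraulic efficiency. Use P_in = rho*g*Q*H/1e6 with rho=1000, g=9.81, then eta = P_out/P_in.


P_in = 1000 * 9.81 * 60.9 * 22.6 / 1e6 = 13.5019 MW
eta = 10.8 / 13.5019 = 0.7999


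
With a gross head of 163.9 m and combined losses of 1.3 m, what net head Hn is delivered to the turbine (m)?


Hn = 163.9 - 1.3 = 162.6000 m


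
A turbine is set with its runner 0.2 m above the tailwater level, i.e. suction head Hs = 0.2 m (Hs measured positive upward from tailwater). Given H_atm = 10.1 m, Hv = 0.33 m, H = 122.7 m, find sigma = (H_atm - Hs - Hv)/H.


sigma = (10.1 - 0.2 - 0.33) / 122.7 = 0.0780


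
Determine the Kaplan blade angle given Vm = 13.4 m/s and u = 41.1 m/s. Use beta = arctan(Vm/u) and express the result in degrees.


beta = arctan(13.4 / 41.1) = 18.0577 degrees


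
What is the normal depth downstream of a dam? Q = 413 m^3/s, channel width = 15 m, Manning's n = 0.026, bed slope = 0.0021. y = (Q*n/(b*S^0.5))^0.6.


y = (413 * 0.026 / (15 * 0.0021^0.5))^0.6 = 5.2028 m


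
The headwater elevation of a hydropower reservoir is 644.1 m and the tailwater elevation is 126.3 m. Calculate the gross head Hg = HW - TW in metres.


Hg = 644.1 - 126.3 = 517.8000 m


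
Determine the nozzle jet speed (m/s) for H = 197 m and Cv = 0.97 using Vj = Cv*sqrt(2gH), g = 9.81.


Vj = 0.97 * sqrt(2*9.81*197) = 60.3051 m/s


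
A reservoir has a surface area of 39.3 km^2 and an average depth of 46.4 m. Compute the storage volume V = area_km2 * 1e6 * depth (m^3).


V = 39.3 * 1e6 * 46.4 = 1.8235e+09 m^3


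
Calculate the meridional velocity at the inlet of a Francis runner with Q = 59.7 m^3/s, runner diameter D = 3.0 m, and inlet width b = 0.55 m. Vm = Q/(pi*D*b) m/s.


Vm = 59.7 / (pi * 3.0 * 0.55) = 11.5170 m/s


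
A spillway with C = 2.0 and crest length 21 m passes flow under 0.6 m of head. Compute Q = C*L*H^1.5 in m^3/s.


Q = 2.0 * 21 * 0.6^1.5 = 19.5198 m^3/s


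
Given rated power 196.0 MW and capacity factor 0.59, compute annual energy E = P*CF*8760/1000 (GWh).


E = 196.0 * 0.59 * 8760 / 1000 = 1013.0064 GWh


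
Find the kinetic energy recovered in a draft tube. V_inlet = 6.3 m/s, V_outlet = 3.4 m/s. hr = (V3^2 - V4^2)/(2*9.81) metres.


hr = (6.3^2 - 3.4^2) / (2*9.81) = 1.4337 m


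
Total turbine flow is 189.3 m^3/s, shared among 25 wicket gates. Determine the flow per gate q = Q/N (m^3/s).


q = 189.3 / 25 = 7.5720 m^3/s


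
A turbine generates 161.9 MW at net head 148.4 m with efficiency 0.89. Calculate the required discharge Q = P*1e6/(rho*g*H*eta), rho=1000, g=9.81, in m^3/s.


Q = 161.9 * 1e6 / (1000 * 9.81 * 148.4 * 0.89) = 124.9551 m^3/s


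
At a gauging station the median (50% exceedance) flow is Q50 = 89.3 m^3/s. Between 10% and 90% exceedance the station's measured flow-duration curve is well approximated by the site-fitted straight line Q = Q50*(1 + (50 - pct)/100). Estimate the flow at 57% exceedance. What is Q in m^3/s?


Q = 89.3 * (1 + (50 - 57)/100) = 83.0490 m^3/s


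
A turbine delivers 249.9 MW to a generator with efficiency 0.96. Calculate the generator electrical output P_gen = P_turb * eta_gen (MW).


P_gen = 249.9 * 0.96 = 239.9040 MW


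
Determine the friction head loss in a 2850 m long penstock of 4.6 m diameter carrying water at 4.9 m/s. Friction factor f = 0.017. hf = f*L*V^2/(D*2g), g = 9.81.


hf = 0.017 * 2850 * 4.9^2 / (4.6 * 2 * 9.81) = 12.8893 m


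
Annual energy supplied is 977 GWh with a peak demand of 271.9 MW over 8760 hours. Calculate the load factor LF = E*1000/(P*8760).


LF = 977 * 1000 / (271.9 * 8760) = 0.4102


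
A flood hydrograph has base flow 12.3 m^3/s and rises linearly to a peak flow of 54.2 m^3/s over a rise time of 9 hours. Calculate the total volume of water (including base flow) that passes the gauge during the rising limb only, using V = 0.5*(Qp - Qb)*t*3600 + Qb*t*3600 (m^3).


V = 0.5*(54.2 - 12.3)*9*3600 + 12.3*9*3600 = 1.0773e+06 m^3


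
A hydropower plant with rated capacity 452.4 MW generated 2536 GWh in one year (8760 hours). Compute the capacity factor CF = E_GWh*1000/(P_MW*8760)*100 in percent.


CF = 2536 * 1000 / (452.4 * 8760) * 100 = 63.9915 %


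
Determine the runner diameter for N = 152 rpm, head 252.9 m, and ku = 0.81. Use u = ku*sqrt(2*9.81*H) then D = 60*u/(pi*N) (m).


u = 0.81 * sqrt(2*9.81*252.9) = 57.0570 m/s
D = 60 * 57.0570 / (pi * 152) = 7.1691 m


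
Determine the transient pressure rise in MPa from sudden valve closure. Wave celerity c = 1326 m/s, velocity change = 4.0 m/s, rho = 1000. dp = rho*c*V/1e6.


dp = 1000 * 1326 * 4.0 / 1e6 = 5.3040 MPa


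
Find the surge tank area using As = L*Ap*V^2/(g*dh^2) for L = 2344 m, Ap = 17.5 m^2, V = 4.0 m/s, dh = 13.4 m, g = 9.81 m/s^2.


As = 2344 * 17.5 * 4.0^2 / (9.81 * 13.4^2) = 372.5950 m^2


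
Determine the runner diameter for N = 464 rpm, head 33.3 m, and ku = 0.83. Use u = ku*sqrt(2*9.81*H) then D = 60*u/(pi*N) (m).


u = 0.83 * sqrt(2*9.81*33.3) = 21.2153 m/s
D = 60 * 21.2153 / (pi * 464) = 0.8732 m


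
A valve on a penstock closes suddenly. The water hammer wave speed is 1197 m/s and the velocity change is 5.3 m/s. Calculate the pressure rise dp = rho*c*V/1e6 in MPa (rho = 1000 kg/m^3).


dp = 1000 * 1197 * 5.3 / 1e6 = 6.3441 MPa


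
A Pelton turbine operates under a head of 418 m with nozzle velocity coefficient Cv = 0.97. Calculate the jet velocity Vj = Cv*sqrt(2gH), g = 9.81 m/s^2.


Vj = 0.97 * sqrt(2*9.81*418) = 87.8434 m/s


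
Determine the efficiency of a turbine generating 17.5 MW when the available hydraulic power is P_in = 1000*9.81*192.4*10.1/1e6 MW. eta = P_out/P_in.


P_in = 1000 * 9.81 * 192.4 * 10.1 / 1e6 = 19.0632 MW
eta = 17.5 / 19.0632 = 0.9180


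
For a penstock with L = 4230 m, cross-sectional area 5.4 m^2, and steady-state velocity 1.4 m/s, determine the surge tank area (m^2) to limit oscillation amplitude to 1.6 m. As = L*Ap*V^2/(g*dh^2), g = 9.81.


As = 4230 * 5.4 * 1.4^2 / (9.81 * 1.6^2) = 1782.7122 m^2


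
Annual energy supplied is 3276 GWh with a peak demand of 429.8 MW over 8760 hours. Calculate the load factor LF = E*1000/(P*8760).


LF = 3276 * 1000 / (429.8 * 8760) = 0.8701


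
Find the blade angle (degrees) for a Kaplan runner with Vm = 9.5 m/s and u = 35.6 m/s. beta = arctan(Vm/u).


beta = arctan(9.5 / 35.6) = 14.9414 degrees


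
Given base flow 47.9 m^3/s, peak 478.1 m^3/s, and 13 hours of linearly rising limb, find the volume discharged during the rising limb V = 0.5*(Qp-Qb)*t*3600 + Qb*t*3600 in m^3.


V = 0.5*(478.1 - 47.9)*13*3600 + 47.9*13*3600 = 1.2308e+07 m^3


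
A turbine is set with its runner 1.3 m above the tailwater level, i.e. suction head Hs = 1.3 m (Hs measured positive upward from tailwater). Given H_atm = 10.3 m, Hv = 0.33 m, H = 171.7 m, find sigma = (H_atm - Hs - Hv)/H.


sigma = (10.3 - 1.3 - 0.33) / 171.7 = 0.0505


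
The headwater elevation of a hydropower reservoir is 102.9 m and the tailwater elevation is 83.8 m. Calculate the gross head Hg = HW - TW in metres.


Hg = 102.9 - 83.8 = 19.1000 m


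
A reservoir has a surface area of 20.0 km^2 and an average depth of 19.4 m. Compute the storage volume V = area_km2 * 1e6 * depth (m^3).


V = 20.0 * 1e6 * 19.4 = 3.8800e+08 m^3


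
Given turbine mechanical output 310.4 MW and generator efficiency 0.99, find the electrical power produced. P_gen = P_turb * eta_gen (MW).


P_gen = 310.4 * 0.99 = 307.2960 MW


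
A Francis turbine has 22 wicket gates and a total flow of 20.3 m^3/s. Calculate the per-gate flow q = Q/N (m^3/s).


q = 20.3 / 22 = 0.9227 m^3/s


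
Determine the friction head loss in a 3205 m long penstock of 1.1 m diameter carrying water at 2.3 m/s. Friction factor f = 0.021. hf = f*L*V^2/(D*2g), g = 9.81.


hf = 0.021 * 3205 * 2.3^2 / (1.1 * 2 * 9.81) = 16.4972 m


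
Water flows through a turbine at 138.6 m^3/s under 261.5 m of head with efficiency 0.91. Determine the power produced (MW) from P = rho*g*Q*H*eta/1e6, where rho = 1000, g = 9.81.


P = 1000 * 9.81 * 138.6 * 261.5 * 0.91 / 1e6 = 323.5529 MW


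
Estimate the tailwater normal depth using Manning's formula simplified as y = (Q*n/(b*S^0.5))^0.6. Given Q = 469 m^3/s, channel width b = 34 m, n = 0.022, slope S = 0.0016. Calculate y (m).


y = (469 * 0.022 / (34 * 0.0016^0.5))^0.6 = 3.3731 m


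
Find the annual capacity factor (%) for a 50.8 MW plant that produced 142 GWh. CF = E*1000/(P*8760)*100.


CF = 142 * 1000 / (50.8 * 8760) * 100 = 31.9095 %


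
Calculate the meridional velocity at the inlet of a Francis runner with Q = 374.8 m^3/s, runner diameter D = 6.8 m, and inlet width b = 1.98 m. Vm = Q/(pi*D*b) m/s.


Vm = 374.8 / (pi * 6.8 * 1.98) = 8.8609 m/s


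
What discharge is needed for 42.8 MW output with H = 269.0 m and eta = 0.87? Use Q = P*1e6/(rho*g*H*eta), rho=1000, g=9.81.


Q = 42.8 * 1e6 / (1000 * 9.81 * 269.0 * 0.87) = 18.6425 m^3/s


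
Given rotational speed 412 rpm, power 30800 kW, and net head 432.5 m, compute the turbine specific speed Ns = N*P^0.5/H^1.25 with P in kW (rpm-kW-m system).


Ns = 412 * 30800^0.5 / 432.5^1.25 = 36.6598


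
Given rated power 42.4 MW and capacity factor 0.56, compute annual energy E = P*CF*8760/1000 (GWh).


E = 42.4 * 0.56 * 8760 / 1000 = 207.9974 GWh


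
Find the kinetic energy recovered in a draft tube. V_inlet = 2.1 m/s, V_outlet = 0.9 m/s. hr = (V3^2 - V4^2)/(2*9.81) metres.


hr = (2.1^2 - 0.9^2) / (2*9.81) = 0.1835 m


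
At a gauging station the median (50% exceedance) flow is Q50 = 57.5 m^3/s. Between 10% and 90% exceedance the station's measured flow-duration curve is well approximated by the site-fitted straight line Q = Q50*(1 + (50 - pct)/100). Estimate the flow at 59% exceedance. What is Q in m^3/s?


Q = 57.5 * (1 + (50 - 59)/100) = 52.3250 m^3/s


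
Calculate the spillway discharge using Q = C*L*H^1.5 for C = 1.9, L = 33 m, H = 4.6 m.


Q = 1.9 * 33 * 4.6^1.5 = 618.5920 m^3/s


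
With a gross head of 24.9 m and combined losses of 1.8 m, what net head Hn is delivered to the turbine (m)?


Hn = 24.9 - 1.8 = 23.1000 m


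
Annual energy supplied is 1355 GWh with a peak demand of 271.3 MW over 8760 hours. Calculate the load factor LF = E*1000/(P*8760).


LF = 1355 * 1000 / (271.3 * 8760) = 0.5701


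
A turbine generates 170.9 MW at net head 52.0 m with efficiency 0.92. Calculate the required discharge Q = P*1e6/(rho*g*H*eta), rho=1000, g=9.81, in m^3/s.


Q = 170.9 * 1e6 / (1000 * 9.81 * 52.0 * 0.92) = 364.1513 m^3/s


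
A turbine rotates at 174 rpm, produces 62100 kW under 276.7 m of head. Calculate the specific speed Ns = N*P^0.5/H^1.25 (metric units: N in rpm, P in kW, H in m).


Ns = 174 * 62100^0.5 / 276.7^1.25 = 38.4223


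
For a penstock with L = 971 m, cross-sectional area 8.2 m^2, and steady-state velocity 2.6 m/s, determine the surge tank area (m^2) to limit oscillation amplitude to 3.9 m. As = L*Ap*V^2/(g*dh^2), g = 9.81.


As = 971 * 8.2 * 2.6^2 / (9.81 * 3.9^2) = 360.7294 m^2


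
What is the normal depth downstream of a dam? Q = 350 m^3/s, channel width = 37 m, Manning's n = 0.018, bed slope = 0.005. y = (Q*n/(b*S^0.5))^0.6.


y = (350 * 0.018 / (37 * 0.005^0.5))^0.6 = 1.6943 m


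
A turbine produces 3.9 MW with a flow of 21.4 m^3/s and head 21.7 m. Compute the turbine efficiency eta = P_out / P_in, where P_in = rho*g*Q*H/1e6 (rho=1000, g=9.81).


P_in = 1000 * 9.81 * 21.4 * 21.7 / 1e6 = 4.5556 MW
eta = 3.9 / 4.5556 = 0.8561


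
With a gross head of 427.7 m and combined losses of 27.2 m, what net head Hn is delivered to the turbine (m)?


Hn = 427.7 - 27.2 = 400.5000 m


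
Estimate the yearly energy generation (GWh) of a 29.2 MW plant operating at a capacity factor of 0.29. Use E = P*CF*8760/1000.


E = 29.2 * 0.29 * 8760 / 1000 = 74.1797 GWh


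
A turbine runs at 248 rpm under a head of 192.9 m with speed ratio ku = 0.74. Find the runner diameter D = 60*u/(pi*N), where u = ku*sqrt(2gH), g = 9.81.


u = 0.74 * sqrt(2*9.81*192.9) = 45.5247 m/s
D = 60 * 45.5247 / (pi * 248) = 3.5059 m


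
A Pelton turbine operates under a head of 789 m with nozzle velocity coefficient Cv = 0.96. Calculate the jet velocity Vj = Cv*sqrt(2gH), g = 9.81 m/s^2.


Vj = 0.96 * sqrt(2*9.81*789) = 119.4426 m/s


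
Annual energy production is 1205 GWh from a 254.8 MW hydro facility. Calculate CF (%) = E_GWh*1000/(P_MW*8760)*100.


CF = 1205 * 1000 / (254.8 * 8760) * 100 = 53.9863 %


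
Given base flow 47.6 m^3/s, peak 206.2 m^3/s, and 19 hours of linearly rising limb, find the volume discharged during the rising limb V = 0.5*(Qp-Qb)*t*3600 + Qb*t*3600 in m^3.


V = 0.5*(206.2 - 47.6)*19*3600 + 47.6*19*3600 = 8.6800e+06 m^3


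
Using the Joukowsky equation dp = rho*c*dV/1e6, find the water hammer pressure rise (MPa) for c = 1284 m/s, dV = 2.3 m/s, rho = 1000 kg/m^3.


dp = 1000 * 1284 * 2.3 / 1e6 = 2.9532 MPa


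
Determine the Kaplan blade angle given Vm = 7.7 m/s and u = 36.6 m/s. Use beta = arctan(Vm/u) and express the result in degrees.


beta = arctan(7.7 / 36.6) = 11.8808 degrees


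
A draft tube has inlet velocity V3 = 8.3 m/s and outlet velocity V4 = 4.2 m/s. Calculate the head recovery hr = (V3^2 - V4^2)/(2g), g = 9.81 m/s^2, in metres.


hr = (8.3^2 - 4.2^2) / (2*9.81) = 2.6121 m


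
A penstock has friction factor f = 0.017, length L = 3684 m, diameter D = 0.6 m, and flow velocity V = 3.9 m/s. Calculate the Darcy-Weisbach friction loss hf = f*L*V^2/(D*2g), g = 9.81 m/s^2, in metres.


hf = 0.017 * 3684 * 3.9^2 / (0.6 * 2 * 9.81) = 80.9184 m


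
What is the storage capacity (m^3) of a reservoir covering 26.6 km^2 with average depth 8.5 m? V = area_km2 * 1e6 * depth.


V = 26.6 * 1e6 * 8.5 = 2.2610e+08 m^3


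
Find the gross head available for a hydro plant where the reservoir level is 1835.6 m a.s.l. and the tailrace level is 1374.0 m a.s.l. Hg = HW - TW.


Hg = 1835.6 - 1374.0 = 461.6000 m


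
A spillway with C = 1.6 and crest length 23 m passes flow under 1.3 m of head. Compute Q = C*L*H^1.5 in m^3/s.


Q = 1.6 * 23 * 1.3^1.5 = 54.5460 m^3/s


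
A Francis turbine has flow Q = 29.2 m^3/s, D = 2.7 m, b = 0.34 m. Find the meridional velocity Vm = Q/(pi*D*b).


Vm = 29.2 / (pi * 2.7 * 0.34) = 10.1249 m/s


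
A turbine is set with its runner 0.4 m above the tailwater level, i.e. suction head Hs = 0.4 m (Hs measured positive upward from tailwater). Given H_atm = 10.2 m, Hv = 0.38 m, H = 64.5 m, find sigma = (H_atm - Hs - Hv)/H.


sigma = (10.2 - 0.4 - 0.38) / 64.5 = 0.1460


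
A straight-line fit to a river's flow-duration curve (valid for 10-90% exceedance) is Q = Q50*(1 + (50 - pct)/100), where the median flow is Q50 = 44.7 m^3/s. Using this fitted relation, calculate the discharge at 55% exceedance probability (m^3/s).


Q = 44.7 * (1 + (50 - 55)/100) = 42.4650 m^3/s


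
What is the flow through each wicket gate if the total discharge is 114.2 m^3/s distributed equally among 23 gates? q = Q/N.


q = 114.2 / 23 = 4.9652 m^3/s


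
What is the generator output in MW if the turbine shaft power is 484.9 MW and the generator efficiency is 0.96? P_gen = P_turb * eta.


P_gen = 484.9 * 0.96 = 465.5040 MW


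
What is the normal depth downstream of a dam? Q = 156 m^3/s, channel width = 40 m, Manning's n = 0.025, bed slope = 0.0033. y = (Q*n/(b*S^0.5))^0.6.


y = (156 * 0.025 / (40 * 0.0033^0.5))^0.6 = 1.3736 m


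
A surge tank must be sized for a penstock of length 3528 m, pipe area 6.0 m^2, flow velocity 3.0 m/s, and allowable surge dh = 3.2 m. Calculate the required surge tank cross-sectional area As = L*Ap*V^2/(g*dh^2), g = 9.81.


As = 3528 * 6.0 * 3.0^2 / (9.81 * 3.2^2) = 1896.5023 m^2


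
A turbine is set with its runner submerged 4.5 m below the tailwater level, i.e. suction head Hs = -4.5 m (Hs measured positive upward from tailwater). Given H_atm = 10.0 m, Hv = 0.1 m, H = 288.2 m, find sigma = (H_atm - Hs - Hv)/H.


sigma = (10.0 - (-4.5) - 0.1) / 288.2 = 0.0500


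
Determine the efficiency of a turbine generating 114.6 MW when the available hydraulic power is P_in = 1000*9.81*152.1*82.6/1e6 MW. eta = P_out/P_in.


P_in = 1000 * 9.81 * 152.1 * 82.6 / 1e6 = 123.2475 MW
eta = 114.6 / 123.2475 = 0.9298


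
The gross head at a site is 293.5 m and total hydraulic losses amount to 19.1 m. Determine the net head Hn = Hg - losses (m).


Hn = 293.5 - 19.1 = 274.4000 m


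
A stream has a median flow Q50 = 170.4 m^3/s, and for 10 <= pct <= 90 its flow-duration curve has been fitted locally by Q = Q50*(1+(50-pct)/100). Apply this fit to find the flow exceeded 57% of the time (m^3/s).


Q = 170.4 * (1 + (50 - 57)/100) = 158.4720 m^3/s


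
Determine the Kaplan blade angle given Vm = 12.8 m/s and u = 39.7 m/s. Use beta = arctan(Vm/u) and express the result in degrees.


beta = arctan(12.8 / 39.7) = 17.8703 degrees


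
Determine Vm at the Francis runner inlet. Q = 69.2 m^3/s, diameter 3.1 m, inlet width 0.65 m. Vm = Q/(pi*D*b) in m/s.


Vm = 69.2 / (pi * 3.1 * 0.65) = 10.9315 m/s


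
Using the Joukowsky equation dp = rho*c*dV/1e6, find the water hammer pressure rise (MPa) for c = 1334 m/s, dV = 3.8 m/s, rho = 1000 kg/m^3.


dp = 1000 * 1334 * 3.8 / 1e6 = 5.0692 MPa


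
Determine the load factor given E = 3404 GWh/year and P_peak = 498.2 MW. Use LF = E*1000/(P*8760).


LF = 3404 * 1000 / (498.2 * 8760) = 0.7800


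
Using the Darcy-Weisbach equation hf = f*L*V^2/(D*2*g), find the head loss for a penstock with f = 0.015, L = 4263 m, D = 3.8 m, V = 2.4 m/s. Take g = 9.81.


hf = 0.015 * 4263 * 2.4^2 / (3.8 * 2 * 9.81) = 4.9402 m


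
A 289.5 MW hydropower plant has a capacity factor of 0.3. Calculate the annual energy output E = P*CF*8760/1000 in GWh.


E = 289.5 * 0.3 * 8760 / 1000 = 760.8060 GWh


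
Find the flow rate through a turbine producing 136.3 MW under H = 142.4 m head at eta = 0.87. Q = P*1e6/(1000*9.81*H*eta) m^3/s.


Q = 136.3 * 1e6 / (1000 * 9.81 * 142.4 * 0.87) = 112.1496 m^3/s


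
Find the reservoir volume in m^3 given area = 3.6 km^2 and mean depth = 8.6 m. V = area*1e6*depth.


V = 3.6 * 1e6 * 8.6 = 3.0960e+07 m^3


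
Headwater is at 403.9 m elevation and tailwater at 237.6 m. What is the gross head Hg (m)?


Hg = 403.9 - 237.6 = 166.3000 m


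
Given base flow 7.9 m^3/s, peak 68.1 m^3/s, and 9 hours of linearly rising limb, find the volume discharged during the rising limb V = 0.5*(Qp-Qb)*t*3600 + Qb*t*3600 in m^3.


V = 0.5*(68.1 - 7.9)*9*3600 + 7.9*9*3600 = 1.2312e+06 m^3


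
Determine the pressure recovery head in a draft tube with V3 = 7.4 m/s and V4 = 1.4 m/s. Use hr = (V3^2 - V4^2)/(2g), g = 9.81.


hr = (7.4^2 - 1.4^2) / (2*9.81) = 2.6911 m


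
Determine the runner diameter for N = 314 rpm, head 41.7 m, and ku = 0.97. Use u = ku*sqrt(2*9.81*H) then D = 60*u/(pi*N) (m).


u = 0.97 * sqrt(2*9.81*41.7) = 27.7453 m/s
D = 60 * 27.7453 / (pi * 314) = 1.6876 m


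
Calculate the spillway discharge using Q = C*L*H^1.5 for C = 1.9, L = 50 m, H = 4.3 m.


Q = 1.9 * 50 * 4.3^1.5 = 847.0836 m^3/s


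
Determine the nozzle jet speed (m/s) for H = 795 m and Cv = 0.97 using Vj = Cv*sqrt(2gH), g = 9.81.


Vj = 0.97 * sqrt(2*9.81*795) = 121.1448 m/s


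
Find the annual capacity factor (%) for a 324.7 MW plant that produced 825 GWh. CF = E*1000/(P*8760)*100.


CF = 825 * 1000 / (324.7 * 8760) * 100 = 29.0046 %


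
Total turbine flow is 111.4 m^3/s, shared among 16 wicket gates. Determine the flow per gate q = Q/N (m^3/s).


q = 111.4 / 16 = 6.9625 m^3/s


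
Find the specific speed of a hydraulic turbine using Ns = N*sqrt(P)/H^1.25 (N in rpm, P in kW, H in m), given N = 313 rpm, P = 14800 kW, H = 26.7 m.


Ns = 313 * 14800^0.5 / 26.7^1.25 = 627.3879


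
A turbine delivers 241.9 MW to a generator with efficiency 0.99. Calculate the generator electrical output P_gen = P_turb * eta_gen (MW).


P_gen = 241.9 * 0.99 = 239.4810 MW


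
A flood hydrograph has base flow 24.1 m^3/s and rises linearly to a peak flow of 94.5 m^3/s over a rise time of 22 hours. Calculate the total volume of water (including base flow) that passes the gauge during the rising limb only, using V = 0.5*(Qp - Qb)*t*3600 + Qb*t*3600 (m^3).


V = 0.5*(94.5 - 24.1)*22*3600 + 24.1*22*3600 = 4.6966e+06 m^3


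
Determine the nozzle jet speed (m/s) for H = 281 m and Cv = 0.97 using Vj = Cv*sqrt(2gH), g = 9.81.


Vj = 0.97 * sqrt(2*9.81*281) = 72.0235 m/s


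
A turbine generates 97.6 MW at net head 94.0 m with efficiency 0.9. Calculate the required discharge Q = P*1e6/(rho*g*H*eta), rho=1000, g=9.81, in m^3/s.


Q = 97.6 * 1e6 / (1000 * 9.81 * 94.0 * 0.9) = 117.6008 m^3/s


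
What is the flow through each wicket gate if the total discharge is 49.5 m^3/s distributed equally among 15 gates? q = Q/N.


q = 49.5 / 15 = 3.3000 m^3/s


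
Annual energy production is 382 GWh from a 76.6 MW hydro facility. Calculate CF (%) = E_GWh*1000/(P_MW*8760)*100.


CF = 382 * 1000 / (76.6 * 8760) * 100 = 56.9286 %


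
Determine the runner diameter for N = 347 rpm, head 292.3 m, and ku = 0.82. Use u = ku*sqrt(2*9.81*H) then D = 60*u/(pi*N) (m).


u = 0.82 * sqrt(2*9.81*292.3) = 62.0980 m/s
D = 60 * 62.0980 / (pi * 347) = 3.4178 m


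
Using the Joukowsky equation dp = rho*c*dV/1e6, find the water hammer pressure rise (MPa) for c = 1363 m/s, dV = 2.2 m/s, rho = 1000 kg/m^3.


dp = 1000 * 1363 * 2.2 / 1e6 = 2.9986 MPa


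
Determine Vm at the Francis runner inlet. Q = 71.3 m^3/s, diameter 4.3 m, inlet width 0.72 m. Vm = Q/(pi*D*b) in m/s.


Vm = 71.3 / (pi * 4.3 * 0.72) = 7.3306 m/s


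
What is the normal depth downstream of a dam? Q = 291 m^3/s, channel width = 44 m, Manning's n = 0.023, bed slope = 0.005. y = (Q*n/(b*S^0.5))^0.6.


y = (291 * 0.023 / (44 * 0.005^0.5))^0.6 = 1.5835 m


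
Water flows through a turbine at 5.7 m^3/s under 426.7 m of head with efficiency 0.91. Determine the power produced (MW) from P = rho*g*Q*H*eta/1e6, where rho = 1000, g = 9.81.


P = 1000 * 9.81 * 5.7 * 426.7 * 0.91 / 1e6 = 21.7124 MW


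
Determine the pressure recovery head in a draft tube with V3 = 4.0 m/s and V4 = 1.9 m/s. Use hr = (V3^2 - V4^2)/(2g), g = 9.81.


hr = (4.0^2 - 1.9^2) / (2*9.81) = 0.6315 m


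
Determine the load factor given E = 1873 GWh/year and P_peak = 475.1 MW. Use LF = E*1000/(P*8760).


LF = 1873 * 1000 / (475.1 * 8760) = 0.4500


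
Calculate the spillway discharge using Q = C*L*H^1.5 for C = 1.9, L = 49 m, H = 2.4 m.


Q = 1.9 * 49 * 2.4^1.5 = 346.1518 m^3/s


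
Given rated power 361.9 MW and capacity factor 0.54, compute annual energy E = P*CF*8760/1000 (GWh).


E = 361.9 * 0.54 * 8760 / 1000 = 1711.9318 GWh


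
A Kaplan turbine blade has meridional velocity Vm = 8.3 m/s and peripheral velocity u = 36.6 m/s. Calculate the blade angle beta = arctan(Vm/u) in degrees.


beta = arctan(8.3 / 36.6) = 12.7772 degrees


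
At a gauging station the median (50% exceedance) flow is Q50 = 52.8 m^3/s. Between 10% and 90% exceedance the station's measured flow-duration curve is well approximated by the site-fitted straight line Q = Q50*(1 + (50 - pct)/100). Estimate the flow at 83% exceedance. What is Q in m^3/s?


Q = 52.8 * (1 + (50 - 83)/100) = 35.3760 m^3/s


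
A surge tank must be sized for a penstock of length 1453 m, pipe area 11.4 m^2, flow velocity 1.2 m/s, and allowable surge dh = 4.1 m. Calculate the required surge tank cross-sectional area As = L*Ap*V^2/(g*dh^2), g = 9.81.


As = 1453 * 11.4 * 1.2^2 / (9.81 * 4.1^2) = 144.6426 m^2


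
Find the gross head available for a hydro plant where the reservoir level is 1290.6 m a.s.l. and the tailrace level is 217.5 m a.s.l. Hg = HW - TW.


Hg = 1290.6 - 217.5 = 1073.1000 m


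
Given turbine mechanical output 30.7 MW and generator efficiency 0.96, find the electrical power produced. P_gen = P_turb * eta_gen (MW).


P_gen = 30.7 * 0.96 = 29.4720 MW


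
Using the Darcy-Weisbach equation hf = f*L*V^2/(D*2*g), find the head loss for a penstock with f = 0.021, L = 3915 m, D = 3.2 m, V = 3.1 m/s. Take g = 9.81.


hf = 0.021 * 3915 * 3.1^2 / (3.2 * 2 * 9.81) = 12.5842 m


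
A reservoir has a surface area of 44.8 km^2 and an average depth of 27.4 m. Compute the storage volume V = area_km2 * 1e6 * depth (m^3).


V = 44.8 * 1e6 * 27.4 = 1.2275e+09 m^3


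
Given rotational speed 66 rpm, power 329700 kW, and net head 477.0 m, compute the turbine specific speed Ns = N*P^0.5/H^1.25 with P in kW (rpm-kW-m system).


Ns = 66 * 329700^0.5 / 477.0^1.25 = 17.0003


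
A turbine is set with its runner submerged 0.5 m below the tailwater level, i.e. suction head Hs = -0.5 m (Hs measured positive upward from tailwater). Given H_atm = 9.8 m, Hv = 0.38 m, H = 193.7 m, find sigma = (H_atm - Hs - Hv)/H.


sigma = (9.8 - (-0.5) - 0.38) / 193.7 = 0.0512


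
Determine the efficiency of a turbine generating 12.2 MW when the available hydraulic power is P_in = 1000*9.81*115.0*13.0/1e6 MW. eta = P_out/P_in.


P_in = 1000 * 9.81 * 115.0 * 13.0 / 1e6 = 14.6660 MW
eta = 12.2 / 14.6660 = 0.8319


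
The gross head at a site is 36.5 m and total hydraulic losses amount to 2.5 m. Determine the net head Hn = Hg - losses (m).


Hn = 36.5 - 2.5 = 34.0000 m


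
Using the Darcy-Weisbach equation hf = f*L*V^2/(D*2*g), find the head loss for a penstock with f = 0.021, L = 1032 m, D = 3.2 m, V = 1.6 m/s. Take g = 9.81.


hf = 0.021 * 1032 * 1.6^2 / (3.2 * 2 * 9.81) = 0.8837 m


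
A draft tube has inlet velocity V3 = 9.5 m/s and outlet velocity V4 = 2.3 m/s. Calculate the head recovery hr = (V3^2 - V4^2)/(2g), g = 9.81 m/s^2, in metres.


hr = (9.5^2 - 2.3^2) / (2*9.81) = 4.3303 m


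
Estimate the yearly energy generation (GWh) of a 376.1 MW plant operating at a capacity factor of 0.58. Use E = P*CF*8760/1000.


E = 376.1 * 0.58 * 8760 / 1000 = 1910.8889 GWh


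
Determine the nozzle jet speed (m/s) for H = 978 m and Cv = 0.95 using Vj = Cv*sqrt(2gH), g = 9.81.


Vj = 0.95 * sqrt(2*9.81*978) = 131.5960 m/s


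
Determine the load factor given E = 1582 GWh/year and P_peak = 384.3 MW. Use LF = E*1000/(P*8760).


LF = 1582 * 1000 / (384.3 * 8760) = 0.4699


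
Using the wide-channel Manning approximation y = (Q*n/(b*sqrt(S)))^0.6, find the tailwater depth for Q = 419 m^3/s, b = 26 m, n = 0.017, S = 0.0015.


y = (419 * 0.017 / (26 * 0.0015^0.5))^0.6 = 3.2343 m


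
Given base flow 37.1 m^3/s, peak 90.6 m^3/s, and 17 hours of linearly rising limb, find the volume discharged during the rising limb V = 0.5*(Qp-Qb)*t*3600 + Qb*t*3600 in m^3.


V = 0.5*(90.6 - 37.1)*17*3600 + 37.1*17*3600 = 3.9076e+06 m^3


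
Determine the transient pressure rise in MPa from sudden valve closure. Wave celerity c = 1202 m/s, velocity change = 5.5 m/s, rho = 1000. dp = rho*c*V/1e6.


dp = 1000 * 1202 * 5.5 / 1e6 = 6.6110 MPa


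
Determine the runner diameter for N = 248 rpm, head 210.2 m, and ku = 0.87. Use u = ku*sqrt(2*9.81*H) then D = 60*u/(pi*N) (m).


u = 0.87 * sqrt(2*9.81*210.2) = 55.8708 m/s
D = 60 * 55.8708 / (pi * 248) = 4.3026 m


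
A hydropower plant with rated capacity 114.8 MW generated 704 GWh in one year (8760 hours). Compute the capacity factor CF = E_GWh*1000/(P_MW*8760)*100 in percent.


CF = 704 * 1000 / (114.8 * 8760) * 100 = 70.0046 %


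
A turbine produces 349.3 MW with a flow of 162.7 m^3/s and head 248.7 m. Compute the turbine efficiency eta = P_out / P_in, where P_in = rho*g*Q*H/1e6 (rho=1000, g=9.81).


P_in = 1000 * 9.81 * 162.7 * 248.7 / 1e6 = 396.9468 MW
eta = 349.3 / 396.9468 = 0.8800


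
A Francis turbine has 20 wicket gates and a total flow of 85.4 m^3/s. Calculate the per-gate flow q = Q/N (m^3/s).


q = 85.4 / 20 = 4.2700 m^3/s


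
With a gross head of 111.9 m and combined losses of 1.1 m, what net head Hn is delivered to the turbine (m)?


Hn = 111.9 - 1.1 = 110.8000 m


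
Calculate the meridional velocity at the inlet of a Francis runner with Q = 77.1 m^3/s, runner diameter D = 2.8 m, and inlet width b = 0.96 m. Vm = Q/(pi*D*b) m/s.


Vm = 77.1 / (pi * 2.8 * 0.96) = 9.1301 m/s


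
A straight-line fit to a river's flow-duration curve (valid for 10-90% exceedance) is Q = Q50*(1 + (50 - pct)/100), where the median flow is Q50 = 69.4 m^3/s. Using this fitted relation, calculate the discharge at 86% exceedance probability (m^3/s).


Q = 69.4 * (1 + (50 - 86)/100) = 44.4160 m^3/s


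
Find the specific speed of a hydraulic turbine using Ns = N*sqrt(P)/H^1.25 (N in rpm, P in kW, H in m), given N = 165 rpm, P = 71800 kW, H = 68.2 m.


Ns = 165 * 71800^0.5 / 68.2^1.25 = 225.5878


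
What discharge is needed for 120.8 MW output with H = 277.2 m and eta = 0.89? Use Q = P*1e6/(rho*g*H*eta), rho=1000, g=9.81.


Q = 120.8 * 1e6 / (1000 * 9.81 * 277.2 * 0.89) = 49.9131 m^3/s


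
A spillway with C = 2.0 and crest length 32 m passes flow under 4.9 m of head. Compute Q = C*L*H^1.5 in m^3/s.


Q = 2.0 * 32 * 4.9^1.5 = 694.1832 m^3/s


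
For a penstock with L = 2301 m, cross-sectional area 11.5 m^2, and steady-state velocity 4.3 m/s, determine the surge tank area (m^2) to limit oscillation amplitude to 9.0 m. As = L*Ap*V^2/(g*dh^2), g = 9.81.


As = 2301 * 11.5 * 4.3^2 / (9.81 * 9.0^2) = 615.7400 m^2


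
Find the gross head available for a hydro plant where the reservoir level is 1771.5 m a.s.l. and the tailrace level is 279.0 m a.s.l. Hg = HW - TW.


Hg = 1771.5 - 279.0 = 1492.5000 m


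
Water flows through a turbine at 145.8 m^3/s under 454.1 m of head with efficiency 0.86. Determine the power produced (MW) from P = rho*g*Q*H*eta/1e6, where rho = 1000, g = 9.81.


P = 1000 * 9.81 * 145.8 * 454.1 * 0.86 / 1e6 = 558.5686 MW


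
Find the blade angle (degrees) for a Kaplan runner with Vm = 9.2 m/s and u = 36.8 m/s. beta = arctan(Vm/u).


beta = arctan(9.2 / 36.8) = 14.0362 degrees


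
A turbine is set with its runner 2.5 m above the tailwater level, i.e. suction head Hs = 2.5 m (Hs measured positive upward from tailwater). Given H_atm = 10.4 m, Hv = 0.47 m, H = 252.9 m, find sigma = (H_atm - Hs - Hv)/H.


sigma = (10.4 - 2.5 - 0.47) / 252.9 = 0.0294


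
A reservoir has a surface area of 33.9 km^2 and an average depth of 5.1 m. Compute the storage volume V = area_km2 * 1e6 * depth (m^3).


V = 33.9 * 1e6 * 5.1 = 1.7289e+08 m^3


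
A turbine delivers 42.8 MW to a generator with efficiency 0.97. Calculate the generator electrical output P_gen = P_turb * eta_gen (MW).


P_gen = 42.8 * 0.97 = 41.5160 MW


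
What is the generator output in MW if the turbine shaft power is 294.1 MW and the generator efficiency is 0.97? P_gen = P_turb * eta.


P_gen = 294.1 * 0.97 = 285.2770 MW


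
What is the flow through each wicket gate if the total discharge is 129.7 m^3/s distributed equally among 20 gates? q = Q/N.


q = 129.7 / 20 = 6.4850 m^3/s


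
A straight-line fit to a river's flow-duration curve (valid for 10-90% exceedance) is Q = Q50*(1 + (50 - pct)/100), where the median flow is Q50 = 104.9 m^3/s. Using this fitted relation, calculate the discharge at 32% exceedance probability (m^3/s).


Q = 104.9 * (1 + (50 - 32)/100) = 123.7820 m^3/s


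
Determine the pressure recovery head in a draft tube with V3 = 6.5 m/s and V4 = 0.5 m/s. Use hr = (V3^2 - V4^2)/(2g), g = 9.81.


hr = (6.5^2 - 0.5^2) / (2*9.81) = 2.1407 m


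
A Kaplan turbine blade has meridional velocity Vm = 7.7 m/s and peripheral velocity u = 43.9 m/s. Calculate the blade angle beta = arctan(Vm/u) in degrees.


beta = arctan(7.7 / 43.9) = 9.9484 degrees


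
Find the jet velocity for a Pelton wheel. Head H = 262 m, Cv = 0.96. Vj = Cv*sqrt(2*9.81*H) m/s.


Vj = 0.96 * sqrt(2*9.81*262) = 68.8290 m/s


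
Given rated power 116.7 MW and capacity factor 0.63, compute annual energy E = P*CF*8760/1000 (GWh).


E = 116.7 * 0.63 * 8760 / 1000 = 644.0440 GWh


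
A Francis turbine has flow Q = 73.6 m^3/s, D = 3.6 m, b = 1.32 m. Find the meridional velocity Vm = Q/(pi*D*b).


Vm = 73.6 / (pi * 3.6 * 1.32) = 4.9301 m/s


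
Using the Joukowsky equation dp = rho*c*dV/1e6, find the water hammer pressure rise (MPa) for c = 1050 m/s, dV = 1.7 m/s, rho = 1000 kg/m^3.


dp = 1000 * 1050 * 1.7 / 1e6 = 1.7850 MPa


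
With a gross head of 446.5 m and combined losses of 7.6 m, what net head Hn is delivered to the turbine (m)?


Hn = 446.5 - 7.6 = 438.9000 m


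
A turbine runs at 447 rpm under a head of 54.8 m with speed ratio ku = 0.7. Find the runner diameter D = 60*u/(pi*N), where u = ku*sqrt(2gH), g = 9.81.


u = 0.7 * sqrt(2*9.81*54.8) = 22.9529 m/s
D = 60 * 22.9529 / (pi * 447) = 0.9807 m


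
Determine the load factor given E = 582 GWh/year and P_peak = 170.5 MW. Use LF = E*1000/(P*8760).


LF = 582 * 1000 / (170.5 * 8760) = 0.3897


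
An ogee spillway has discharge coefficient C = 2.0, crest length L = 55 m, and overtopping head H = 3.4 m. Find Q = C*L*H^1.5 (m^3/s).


Q = 2.0 * 55 * 3.4^1.5 = 689.6219 m^3/s


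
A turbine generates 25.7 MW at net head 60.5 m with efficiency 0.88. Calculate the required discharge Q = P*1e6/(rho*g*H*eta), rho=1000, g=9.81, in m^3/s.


Q = 25.7 * 1e6 / (1000 * 9.81 * 60.5 * 0.88) = 49.2069 m^3/s


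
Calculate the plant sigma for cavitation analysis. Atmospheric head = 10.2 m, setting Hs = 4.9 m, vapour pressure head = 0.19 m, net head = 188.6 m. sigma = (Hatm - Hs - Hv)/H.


sigma = (10.2 - 4.9 - 0.19) / 188.6 = 0.0271


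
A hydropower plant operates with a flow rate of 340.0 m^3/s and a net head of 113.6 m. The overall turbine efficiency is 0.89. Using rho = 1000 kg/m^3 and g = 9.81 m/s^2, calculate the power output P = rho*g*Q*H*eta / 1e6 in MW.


P = 1000 * 9.81 * 340.0 * 113.6 * 0.89 / 1e6 = 337.2223 MW
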